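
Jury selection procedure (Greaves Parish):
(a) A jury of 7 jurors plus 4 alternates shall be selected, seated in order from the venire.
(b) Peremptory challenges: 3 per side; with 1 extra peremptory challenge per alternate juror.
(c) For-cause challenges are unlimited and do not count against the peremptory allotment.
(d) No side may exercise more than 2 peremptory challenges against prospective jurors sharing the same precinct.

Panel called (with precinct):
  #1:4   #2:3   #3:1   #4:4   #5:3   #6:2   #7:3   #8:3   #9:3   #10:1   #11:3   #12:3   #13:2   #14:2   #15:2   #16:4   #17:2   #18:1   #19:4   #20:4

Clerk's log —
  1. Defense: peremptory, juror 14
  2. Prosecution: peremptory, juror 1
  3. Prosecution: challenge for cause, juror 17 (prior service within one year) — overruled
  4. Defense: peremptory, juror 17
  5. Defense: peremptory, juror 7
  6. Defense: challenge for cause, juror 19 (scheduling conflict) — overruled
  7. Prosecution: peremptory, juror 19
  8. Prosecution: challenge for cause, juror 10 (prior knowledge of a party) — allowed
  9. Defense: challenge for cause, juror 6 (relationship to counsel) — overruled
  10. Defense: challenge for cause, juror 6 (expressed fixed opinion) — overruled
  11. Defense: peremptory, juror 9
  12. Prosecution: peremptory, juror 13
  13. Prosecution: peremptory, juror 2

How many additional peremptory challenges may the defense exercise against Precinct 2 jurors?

Defense peremptories so far: #14, #17, #7, #9 — 4 of 7 used, 3 left overall.
Against Precinct 2: #14, #17 — 2 used; per-precinct cap 2 leaves 0.
Binding limit: min(3, 0) = 0.

0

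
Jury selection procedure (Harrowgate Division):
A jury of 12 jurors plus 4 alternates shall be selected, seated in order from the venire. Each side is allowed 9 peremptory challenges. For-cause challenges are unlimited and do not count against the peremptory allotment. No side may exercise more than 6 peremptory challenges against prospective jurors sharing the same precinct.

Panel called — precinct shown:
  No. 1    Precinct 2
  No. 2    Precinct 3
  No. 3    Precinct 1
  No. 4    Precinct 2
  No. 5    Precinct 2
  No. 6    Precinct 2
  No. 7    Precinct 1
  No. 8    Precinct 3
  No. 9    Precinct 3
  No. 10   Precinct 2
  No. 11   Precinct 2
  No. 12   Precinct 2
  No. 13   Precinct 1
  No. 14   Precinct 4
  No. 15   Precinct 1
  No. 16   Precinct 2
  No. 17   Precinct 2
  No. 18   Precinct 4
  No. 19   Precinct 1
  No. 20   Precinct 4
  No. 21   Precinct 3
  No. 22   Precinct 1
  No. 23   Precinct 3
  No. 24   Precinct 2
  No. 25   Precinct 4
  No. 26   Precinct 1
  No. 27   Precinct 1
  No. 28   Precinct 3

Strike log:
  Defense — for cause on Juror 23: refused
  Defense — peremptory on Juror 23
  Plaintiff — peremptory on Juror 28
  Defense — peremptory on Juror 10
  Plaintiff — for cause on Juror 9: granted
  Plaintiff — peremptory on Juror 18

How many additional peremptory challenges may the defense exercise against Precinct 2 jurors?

Defense peremptories so far: #23, #10 — 2 of 9 used, 7 left overall.
Against Precinct 2: #10 — 1 used; per-precinct cap 6 leaves 5.
Binding limit: min(7, 5) = 5.

5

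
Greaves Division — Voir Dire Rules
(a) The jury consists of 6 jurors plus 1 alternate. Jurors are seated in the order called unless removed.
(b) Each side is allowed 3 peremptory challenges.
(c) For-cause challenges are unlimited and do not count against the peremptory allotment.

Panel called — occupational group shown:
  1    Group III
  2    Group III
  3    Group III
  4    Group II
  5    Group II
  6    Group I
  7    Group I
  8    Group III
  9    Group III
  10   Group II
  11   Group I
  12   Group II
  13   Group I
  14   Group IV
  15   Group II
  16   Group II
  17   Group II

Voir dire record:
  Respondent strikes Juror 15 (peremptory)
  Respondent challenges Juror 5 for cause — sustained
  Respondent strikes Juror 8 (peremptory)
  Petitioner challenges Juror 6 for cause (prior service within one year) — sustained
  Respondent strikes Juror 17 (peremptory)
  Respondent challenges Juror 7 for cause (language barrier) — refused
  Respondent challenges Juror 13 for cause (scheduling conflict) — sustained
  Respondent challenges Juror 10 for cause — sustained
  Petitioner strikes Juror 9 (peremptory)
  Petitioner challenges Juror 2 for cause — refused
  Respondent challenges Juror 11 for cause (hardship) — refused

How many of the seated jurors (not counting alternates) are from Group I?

2

Removed: #5, #6, #8, #9, #10, #13, #15, #17.
Seated jurors 1–6: #1, #2, #3, #4, #7, #11 (alternates #12 not counted).
Of those, in Group I: #7, #11 → 2.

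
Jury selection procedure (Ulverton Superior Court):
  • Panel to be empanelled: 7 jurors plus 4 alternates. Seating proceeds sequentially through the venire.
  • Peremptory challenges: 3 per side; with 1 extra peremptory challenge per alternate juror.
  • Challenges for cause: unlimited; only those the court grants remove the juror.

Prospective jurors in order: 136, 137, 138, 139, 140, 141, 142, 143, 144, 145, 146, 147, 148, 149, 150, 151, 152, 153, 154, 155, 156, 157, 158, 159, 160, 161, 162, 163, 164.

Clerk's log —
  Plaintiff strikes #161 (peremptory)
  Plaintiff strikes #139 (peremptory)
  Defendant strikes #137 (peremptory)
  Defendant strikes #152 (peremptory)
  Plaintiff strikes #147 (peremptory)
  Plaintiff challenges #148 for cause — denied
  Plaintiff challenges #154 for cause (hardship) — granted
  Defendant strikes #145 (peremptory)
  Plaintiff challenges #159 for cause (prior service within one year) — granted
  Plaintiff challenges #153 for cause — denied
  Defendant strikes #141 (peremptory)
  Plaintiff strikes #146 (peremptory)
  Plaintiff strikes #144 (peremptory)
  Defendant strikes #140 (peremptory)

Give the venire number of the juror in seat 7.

150

Removed: #137, #139, #140, #141, #144, #145, #146, #147, #152, #154, #159, #161. (#148, #153 stay — for-cause denied.)
Filling seats in venire order through position 7: #136, #138, #142, #143, #148, #149, #150.
So seat 7 is #150.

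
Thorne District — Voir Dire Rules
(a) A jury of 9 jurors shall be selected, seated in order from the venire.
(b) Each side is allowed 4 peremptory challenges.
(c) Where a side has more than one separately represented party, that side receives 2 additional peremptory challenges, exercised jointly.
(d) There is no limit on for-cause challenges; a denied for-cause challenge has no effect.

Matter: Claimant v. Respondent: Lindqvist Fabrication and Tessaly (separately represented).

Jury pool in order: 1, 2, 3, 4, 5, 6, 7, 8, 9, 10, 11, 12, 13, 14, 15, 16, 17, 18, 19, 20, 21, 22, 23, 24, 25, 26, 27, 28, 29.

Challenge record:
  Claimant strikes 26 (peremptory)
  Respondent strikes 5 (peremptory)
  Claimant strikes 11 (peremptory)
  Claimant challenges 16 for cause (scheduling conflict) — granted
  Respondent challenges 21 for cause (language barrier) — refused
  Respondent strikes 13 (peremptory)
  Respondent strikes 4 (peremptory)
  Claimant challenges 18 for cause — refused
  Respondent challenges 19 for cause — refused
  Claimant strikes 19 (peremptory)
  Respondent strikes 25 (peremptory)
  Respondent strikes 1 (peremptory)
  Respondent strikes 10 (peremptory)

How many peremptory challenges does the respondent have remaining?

0

Respondent allotment: 4 base + 2 multi-party = 6.
Respondent peremptories used: #5, #13, #4, #25, #1, #10 — 6 (for-cause on #21, #19 don't count).
Remaining: 6 − 6 = 0.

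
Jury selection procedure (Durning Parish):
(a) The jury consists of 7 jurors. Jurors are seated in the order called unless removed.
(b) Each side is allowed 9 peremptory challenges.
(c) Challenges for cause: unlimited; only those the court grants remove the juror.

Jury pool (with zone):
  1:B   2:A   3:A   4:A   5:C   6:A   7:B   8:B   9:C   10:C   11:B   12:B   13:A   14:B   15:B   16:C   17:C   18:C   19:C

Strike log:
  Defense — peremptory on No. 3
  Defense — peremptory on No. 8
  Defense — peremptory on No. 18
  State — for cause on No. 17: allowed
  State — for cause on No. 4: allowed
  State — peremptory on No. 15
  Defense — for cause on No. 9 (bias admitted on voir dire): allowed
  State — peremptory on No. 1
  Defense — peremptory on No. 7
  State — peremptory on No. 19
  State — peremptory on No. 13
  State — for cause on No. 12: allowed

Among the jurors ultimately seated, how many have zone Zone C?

3

Removed: #1, #3, #4, #7, #8, #9, #12, #13, #15, #17, #18, #19.
Seated jurors 1–7: #2, #5, #6, #10, #11, #14, #16.
Of those, in Zone C: #5, #10, #16 → 3.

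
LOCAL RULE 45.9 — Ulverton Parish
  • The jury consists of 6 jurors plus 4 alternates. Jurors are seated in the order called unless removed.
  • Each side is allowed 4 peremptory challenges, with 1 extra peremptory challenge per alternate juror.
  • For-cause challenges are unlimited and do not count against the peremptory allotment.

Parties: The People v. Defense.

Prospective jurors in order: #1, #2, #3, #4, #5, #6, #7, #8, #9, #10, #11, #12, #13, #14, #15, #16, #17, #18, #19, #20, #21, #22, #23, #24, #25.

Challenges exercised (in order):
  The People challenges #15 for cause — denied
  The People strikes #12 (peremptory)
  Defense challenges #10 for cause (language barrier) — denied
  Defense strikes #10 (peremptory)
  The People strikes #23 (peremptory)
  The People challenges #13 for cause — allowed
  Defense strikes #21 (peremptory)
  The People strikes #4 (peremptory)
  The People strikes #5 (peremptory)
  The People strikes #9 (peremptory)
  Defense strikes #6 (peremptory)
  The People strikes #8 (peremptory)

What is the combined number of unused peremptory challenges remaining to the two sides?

7

The People allotment: 4 base + 1 × 4 alternates = 8. Defense allotment: 4 base + 1 × 4 alternates = 8.
The People peremptories used: #12, #23, #4, #5, #9, #8 — 6 (for-cause on #15, #13 don't count).
Defense peremptories used: #10, #21, #6 — 3 (the for-cause on #10 doesn't count).
Remaining: (8 − 6) + (8 − 3) = 7.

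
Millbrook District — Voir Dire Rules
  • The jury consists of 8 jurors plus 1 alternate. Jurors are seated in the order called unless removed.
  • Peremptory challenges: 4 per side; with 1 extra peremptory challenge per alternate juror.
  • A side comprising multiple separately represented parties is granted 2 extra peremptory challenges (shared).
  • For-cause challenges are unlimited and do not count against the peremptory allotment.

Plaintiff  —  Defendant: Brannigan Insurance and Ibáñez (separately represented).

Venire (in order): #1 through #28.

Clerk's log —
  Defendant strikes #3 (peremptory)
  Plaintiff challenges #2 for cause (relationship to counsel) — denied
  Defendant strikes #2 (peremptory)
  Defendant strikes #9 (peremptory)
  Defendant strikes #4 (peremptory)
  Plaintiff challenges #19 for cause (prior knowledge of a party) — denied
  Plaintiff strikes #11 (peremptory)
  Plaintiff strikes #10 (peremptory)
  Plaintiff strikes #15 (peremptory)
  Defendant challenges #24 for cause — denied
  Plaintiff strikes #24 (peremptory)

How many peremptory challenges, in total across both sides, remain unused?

4

Plaintiff allotment: 4 base + 1 × 1 alternate = 5. Defendant allotment: 4 base + 1 × 1 alternate + 2 multi-party = 7.
Plaintiff peremptories used: #11, #10, #15, #24 — 4 (for-cause on #2, #19 don't count).
Defendant peremptories used: #3, #2, #9, #4 — 4 (the for-cause on #24 doesn't count).
Remaining: (5 − 4) + (7 − 4) = 4.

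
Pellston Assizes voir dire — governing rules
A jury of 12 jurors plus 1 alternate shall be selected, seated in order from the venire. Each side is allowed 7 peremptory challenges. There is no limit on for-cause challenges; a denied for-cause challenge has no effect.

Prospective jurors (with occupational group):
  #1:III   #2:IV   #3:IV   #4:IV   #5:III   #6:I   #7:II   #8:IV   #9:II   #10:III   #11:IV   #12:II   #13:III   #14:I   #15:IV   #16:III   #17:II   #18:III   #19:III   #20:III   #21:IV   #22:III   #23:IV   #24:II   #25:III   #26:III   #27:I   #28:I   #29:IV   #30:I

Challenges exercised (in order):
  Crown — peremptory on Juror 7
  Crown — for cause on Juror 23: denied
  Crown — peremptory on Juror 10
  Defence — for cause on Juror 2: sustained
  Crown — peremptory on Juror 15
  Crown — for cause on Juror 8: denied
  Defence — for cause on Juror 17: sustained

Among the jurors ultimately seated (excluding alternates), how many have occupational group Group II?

2

Removed: #2, #7, #10, #15, #17.
Seated jurors 1–12: #1, #3, #4, #5, #6, #8, #9, #11, #12, #13, #14, #16 (alternates #18 not counted).
Of those, in Group II: #9, #12 → 2.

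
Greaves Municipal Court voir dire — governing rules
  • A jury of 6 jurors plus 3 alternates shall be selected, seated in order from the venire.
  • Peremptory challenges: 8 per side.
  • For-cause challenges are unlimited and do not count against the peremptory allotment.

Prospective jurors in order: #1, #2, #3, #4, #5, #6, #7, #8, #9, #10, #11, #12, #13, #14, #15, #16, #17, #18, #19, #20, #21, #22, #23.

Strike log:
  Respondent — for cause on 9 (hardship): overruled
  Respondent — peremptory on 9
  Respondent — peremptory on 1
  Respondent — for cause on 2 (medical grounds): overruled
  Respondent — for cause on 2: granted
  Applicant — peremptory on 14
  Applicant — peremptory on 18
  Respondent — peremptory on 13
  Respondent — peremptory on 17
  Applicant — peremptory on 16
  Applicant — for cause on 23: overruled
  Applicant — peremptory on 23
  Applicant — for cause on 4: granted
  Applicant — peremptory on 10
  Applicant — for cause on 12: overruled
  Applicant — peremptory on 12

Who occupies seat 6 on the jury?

Removed: #1, #2, #4, #9, #10, #12, #13, #14, #16, #17, #18, #23.
Filling seats in venire order through position 6: #3, #5, #6, #7, #8, #11.
So seat 6 is #11.

11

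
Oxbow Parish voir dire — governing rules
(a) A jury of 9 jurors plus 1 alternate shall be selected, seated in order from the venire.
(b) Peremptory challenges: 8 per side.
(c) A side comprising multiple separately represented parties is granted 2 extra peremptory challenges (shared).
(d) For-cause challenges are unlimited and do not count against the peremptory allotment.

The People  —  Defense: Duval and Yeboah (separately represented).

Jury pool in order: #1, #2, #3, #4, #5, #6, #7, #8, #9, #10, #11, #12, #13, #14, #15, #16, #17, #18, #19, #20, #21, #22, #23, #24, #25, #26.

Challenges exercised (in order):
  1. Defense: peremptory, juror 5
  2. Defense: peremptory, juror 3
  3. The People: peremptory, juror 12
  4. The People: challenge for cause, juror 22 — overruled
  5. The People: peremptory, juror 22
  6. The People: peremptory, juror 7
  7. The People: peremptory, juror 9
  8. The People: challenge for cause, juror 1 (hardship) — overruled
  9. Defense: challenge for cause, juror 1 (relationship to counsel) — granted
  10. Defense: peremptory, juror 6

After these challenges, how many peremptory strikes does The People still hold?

The People allotment: 8.
The People peremptories used: #12, #22, #7, #9 — 4 (for-cause on #22, #1 don't count).
Remaining: 8 − 4 = 4.

4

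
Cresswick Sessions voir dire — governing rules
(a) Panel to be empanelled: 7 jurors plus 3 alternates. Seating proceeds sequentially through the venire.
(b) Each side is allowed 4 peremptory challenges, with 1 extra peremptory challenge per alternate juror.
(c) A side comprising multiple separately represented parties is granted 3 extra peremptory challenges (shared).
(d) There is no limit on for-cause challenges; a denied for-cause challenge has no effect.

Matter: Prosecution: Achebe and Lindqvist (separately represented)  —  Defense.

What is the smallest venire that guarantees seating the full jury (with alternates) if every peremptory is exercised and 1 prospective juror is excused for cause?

28

Seats to fill: 7 + 3 alternates = 10.
Peremptories — Prosecution: 4 + 1×3 + 3 = 10; Defense: 4 + 1×3 = 7; total 17.
For-cause removals: 1.
Minimum venire: 10 + 17 + 1 = 28.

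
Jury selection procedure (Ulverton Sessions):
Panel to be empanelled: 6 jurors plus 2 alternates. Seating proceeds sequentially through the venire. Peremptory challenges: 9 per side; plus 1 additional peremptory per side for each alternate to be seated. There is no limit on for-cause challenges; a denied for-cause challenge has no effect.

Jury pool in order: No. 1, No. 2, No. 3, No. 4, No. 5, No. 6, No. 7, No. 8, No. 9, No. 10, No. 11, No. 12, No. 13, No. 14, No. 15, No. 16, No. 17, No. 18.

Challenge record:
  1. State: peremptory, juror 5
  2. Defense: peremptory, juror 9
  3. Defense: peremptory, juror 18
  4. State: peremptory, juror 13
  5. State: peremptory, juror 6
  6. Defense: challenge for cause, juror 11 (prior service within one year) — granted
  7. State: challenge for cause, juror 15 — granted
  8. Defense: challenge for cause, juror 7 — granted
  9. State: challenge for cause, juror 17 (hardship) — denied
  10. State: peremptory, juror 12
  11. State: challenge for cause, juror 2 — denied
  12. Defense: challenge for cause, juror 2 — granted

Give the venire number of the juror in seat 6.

14

Removed: #2, #5, #6, #7, #9, #11, #12, #13, #15, #18. (#17 stays — for-cause denied.)
Filling seats in venire order through position 6: #1, #3, #4, #8, #10, #14.
So seat 6 is #14.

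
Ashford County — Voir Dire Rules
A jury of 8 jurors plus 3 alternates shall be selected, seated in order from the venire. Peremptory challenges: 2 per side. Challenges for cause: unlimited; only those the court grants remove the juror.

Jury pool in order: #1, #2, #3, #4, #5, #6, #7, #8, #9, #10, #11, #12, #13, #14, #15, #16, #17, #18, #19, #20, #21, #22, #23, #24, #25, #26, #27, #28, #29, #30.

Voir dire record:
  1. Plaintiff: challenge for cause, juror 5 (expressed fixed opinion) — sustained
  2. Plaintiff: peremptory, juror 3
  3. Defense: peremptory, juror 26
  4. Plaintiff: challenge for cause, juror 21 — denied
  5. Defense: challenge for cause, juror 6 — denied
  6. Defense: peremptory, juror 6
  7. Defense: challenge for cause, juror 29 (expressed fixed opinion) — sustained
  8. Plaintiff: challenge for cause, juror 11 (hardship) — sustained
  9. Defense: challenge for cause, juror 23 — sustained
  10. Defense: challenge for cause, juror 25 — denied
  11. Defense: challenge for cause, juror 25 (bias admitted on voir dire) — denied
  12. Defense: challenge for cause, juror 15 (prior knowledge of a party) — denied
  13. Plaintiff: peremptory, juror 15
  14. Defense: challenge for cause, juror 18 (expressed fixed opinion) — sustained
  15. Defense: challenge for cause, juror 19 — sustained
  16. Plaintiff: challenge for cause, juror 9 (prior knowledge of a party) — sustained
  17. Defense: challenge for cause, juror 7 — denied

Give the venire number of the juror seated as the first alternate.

Removed: #3, #5, #6, #9, #11, #15, #18, #19, #23, #26, #29. (#7, #21, #25 stay — for-cause denied.)
Seating in order: seats 1–8 → #1, #2, #4, #7, #8, #10, #12, #13; alternates → #14, #16, #17.
So alternate 1 is #14.

14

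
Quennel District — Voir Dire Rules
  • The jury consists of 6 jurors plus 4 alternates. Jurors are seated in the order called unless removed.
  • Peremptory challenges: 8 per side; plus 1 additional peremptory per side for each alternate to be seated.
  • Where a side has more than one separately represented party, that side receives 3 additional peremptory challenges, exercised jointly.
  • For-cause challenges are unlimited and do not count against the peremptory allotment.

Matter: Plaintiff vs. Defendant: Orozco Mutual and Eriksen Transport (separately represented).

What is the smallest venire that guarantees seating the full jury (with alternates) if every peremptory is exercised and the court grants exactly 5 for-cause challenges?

Seats to fill: 6 + 4 alternates = 10.
Peremptories — Plaintiff: 8 + 1×4 = 12; Defendant: 8 + 1×4 + 3 = 15; total 27.
For-cause removals: 5.
Minimum venire: 10 + 27 + 5 = 42.

42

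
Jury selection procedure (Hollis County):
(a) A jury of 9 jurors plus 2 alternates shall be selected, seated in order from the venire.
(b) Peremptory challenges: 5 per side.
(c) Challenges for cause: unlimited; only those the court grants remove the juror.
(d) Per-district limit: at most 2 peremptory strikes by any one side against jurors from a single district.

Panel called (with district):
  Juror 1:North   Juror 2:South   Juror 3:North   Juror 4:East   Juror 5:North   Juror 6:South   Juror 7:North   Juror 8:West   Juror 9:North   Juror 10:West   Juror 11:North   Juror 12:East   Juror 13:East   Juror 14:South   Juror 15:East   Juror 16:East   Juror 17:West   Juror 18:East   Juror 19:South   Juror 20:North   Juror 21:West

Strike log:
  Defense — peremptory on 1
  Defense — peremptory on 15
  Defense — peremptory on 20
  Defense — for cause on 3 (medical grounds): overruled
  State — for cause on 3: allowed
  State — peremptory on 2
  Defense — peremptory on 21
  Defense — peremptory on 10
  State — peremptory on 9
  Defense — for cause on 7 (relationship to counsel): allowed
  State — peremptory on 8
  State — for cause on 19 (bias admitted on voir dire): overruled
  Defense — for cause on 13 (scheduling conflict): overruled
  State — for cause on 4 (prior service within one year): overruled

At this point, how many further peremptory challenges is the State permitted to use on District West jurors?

1

State peremptories so far: #2, #9, #8 — 3 of 5 used, 2 left overall.
Against District West: #8 — 1 used; per-district cap 2 leaves 1.
Binding limit: min(2, 1) = 1.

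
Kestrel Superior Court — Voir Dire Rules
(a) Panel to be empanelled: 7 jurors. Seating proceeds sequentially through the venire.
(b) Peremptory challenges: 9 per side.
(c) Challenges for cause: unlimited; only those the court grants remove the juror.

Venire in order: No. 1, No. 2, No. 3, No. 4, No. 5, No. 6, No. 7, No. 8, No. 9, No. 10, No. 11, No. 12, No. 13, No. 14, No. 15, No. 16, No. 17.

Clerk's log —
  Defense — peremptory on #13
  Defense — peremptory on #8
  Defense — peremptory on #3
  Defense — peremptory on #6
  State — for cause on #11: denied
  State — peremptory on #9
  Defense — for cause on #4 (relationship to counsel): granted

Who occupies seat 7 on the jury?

12

Removed: #3, #4, #6, #8, #9, #13. (#11 stays — for-cause denied.)
Seating in order: seats 1–7 → #1, #2, #5, #7, #10, #11, #12.
So seat 7 is #12.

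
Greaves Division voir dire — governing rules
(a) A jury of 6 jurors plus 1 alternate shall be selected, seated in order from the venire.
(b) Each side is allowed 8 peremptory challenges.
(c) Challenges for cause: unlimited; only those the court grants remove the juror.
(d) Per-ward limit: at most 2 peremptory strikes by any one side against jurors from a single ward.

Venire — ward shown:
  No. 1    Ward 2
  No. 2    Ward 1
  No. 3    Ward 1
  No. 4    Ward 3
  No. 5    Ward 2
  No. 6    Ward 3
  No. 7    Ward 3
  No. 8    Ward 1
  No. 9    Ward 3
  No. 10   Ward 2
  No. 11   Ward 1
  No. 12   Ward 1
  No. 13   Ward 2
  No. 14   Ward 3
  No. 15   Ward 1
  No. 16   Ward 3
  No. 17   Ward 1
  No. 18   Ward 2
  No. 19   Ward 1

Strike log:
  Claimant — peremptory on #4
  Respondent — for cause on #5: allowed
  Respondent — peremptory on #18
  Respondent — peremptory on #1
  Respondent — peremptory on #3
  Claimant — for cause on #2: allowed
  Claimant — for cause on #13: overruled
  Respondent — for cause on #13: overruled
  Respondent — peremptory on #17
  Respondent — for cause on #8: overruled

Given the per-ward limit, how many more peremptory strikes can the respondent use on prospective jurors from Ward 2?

0

Respondent peremptories so far: #18, #1, #3, #17 — 4 of 8 used, 4 left overall.
Against Ward 2: #18, #1 — 2 used; per-ward cap 2 leaves 0.
Binding limit: min(4, 0) = 0.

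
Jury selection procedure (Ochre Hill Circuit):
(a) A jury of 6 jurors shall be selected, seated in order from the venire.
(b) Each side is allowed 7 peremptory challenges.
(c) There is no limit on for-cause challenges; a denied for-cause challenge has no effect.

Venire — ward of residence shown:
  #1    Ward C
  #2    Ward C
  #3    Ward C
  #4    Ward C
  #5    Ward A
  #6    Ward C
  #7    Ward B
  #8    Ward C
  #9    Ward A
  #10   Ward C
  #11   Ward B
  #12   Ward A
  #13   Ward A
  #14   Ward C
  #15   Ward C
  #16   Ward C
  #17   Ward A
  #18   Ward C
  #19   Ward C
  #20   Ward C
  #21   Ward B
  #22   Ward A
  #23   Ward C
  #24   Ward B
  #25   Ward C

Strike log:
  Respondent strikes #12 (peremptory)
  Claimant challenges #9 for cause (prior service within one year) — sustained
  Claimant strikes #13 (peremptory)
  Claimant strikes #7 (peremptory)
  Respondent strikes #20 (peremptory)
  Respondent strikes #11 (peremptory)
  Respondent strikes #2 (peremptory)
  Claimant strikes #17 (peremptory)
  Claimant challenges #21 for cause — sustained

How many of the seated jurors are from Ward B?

0

Removed: #2, #7, #9, #11, #12, #13, #17, #20, #21.
Seated jurors 1–6: #1, #3, #4, #5, #6, #8.
None of those are in Ward B → 0.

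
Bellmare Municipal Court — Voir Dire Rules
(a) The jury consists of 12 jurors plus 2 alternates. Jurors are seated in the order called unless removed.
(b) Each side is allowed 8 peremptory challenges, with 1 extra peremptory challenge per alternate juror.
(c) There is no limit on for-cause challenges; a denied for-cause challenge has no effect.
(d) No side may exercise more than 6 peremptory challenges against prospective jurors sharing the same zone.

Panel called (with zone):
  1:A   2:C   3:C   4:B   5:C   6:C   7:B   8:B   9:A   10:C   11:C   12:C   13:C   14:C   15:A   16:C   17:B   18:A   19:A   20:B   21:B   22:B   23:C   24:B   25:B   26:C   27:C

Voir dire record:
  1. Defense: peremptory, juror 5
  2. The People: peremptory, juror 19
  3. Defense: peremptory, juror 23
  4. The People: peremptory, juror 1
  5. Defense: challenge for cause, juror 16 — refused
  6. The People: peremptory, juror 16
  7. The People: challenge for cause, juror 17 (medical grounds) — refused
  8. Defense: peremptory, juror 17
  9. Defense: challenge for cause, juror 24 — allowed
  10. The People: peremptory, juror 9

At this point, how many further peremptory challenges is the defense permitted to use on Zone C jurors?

Defense peremptories so far: #5, #23, #17 — 3 of 10 used, 7 left overall.
Against Zone C: #5, #23 — 2 used; per-zone cap 6 leaves 4.
Binding limit: min(7, 4) = 4.

4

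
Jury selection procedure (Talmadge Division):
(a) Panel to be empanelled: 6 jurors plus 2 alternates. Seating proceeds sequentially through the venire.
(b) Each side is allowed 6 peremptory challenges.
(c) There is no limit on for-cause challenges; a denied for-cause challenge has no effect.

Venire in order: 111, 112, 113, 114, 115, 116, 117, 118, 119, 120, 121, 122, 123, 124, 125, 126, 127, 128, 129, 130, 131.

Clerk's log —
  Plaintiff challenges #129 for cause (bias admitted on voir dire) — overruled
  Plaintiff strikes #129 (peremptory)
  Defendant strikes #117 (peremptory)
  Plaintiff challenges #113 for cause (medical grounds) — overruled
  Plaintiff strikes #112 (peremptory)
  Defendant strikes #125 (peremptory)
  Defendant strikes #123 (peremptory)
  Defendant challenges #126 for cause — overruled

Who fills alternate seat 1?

Removed: #112, #117, #123, #125, #129. (#113, #126 stay — for-cause denied.)
Seating in order: seats 1–6 → #111, #113, #114, #115, #116, #118; alternates → #119, #120.
So alternate 1 is #119.

119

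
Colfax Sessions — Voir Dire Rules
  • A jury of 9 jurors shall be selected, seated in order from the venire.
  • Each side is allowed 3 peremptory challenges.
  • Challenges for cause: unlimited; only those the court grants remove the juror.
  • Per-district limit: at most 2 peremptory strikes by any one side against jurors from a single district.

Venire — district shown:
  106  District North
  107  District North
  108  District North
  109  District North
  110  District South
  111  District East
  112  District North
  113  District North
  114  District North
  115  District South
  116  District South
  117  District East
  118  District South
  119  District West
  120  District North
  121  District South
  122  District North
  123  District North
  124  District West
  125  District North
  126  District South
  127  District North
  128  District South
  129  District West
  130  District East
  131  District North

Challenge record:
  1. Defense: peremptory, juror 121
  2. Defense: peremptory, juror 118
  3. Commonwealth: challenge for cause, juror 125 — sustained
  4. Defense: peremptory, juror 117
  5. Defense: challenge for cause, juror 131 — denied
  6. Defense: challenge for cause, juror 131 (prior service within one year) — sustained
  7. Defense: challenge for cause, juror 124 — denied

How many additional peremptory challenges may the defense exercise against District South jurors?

0

Defense peremptories so far: #121, #118, #117 — 3 of 3 used, 0 left overall.
Against District South: #121, #118 — 2 used; per-district cap 2 leaves 0.
Binding limit: min(0, 0) = 0.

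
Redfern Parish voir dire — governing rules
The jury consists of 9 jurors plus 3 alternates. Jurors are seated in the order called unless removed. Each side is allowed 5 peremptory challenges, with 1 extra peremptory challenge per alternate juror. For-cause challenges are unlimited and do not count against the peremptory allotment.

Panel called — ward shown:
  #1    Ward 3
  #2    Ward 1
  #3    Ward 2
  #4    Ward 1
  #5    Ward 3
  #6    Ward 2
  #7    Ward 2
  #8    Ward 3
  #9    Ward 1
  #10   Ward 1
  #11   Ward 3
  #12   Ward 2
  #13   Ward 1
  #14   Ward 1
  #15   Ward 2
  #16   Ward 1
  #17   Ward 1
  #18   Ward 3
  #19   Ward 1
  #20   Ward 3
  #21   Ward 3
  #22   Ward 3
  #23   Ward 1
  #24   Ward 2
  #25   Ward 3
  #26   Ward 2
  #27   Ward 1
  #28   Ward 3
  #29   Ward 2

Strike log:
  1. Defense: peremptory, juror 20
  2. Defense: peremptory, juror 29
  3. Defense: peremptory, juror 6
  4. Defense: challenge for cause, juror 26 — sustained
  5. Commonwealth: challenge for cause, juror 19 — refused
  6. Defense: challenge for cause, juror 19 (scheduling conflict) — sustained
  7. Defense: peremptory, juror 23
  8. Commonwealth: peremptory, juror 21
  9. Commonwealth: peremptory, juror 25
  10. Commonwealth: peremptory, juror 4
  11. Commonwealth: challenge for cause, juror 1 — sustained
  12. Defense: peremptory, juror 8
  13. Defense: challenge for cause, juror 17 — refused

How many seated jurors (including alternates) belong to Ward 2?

4

Removed: #1, #4, #6, #8, #19, #20, #21, #23, #25, #26, #29.
Seated (12 incl. alternates): #2, #3, #5, #7, #9, #10, #11, #12, #13, #14, #15, #16.
Of those, in Ward 2: #3, #7, #12, #15 → 4.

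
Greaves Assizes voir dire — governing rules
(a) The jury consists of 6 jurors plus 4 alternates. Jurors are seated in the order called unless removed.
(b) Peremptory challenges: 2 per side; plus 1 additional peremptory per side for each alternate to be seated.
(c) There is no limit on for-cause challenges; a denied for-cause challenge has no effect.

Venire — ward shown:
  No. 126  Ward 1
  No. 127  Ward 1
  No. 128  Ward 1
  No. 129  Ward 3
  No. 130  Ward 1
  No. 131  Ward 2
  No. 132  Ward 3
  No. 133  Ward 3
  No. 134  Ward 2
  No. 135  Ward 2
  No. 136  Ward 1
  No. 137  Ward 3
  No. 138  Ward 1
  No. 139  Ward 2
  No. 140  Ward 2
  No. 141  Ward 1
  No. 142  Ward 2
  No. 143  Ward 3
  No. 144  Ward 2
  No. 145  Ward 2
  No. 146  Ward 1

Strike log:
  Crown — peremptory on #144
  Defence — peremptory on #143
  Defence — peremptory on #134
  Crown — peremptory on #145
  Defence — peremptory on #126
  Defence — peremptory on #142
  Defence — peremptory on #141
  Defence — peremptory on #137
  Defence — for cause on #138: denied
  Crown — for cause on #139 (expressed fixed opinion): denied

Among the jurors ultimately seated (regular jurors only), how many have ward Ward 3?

2

Removed: #126, #134, #137, #141, #142, #143, #144, #145.
Seated jurors 1–6: #127, #128, #129, #130, #131, #132 (alternates #133, #135, #136, #138 not counted).
Of those, in Ward 3: #129, #132 → 2.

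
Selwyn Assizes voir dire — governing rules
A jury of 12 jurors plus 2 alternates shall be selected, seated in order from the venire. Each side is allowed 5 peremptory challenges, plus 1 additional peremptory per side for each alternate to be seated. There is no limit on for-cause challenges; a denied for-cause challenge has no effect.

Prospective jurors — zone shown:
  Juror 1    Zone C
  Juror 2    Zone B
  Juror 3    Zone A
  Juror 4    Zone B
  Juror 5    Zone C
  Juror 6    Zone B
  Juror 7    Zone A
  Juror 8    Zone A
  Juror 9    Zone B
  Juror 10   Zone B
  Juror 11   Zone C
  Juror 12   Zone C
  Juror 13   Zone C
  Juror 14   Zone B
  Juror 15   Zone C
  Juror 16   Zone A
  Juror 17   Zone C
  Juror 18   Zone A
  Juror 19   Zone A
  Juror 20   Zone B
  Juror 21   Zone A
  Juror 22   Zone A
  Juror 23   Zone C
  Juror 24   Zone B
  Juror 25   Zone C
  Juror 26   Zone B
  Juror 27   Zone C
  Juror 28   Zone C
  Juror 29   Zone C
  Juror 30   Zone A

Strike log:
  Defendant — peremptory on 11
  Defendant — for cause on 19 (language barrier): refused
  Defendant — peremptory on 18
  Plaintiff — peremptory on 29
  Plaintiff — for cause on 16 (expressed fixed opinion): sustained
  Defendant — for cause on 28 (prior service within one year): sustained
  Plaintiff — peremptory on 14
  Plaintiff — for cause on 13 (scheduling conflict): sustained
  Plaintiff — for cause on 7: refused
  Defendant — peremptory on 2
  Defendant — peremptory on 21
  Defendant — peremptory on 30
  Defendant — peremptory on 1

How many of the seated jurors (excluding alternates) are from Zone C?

Removed: #1, #2, #11, #13, #14, #16, #18, #21, #28, #29, #30.
Seated jurors 1–12: #3, #4, #5, #6, #7, #8, #9, #10, #12, #15, #17, #19 (alternates #20, #22 not counted).
Of those, in Zone C: #5, #12, #15, #17 → 4.

4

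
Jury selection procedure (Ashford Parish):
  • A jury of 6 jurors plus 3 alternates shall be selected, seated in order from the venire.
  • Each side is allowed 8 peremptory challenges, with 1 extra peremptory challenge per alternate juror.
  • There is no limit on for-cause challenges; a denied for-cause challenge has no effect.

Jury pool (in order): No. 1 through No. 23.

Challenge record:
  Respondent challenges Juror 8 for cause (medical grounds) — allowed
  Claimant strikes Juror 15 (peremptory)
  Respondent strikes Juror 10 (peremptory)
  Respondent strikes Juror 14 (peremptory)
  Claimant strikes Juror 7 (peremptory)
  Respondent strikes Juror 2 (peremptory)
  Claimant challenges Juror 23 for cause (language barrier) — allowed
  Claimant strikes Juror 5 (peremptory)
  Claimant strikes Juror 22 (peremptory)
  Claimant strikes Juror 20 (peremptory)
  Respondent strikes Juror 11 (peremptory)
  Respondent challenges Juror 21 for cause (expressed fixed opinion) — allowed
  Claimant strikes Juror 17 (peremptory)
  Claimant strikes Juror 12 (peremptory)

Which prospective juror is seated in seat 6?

Removed: #2, #5, #7, #8, #10, #11, #12, #14, #15, #17, #20, #21, #22, #23.
Seating in order: seats 1–6 → #1, #3, #4, #6, #9, #13; alternates → #16, #18, #19.
So seat 6 is #13.

13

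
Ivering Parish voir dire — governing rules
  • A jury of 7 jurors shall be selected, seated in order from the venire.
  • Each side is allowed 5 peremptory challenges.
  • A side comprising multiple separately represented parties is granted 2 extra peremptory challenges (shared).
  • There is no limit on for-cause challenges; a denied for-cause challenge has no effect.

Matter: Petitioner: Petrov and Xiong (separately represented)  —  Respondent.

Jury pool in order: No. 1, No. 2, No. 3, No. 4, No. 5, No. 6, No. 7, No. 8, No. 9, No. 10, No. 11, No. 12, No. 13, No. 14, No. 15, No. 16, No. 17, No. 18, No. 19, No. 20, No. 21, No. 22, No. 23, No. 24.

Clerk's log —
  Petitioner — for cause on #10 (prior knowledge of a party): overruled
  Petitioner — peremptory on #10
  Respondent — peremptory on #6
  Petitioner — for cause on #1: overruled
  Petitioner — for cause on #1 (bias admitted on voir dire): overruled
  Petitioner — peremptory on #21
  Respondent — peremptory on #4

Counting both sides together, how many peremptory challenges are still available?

Petitioner allotment: 5 base + 2 multi-party = 7. Respondent allotment: 5.
Petitioner peremptories used: #10, #21 — 2 (for-cause on #10, #1, #1 don't count).
Respondent peremptories used: #6, #4 — 2.
Remaining: (7 − 2) + (5 − 2) = 8.

8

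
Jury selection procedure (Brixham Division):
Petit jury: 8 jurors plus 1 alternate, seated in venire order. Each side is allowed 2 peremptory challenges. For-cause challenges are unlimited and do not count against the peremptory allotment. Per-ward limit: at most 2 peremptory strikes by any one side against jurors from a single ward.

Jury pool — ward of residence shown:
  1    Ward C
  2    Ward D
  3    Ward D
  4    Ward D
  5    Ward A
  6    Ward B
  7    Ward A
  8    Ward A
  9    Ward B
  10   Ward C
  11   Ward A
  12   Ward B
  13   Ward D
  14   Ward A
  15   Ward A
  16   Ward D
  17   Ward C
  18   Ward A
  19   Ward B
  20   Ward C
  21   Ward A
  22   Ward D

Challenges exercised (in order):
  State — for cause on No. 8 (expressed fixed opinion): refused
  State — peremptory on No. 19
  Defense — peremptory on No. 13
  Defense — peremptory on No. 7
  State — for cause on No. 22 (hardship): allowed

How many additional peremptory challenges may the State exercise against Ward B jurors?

1

State peremptories so far: #19 — 1 of 2 used, 1 left overall.
Against Ward B: #19 — 1 used; per-ward cap 2 leaves 1.
Binding limit: min(1, 1) = 1.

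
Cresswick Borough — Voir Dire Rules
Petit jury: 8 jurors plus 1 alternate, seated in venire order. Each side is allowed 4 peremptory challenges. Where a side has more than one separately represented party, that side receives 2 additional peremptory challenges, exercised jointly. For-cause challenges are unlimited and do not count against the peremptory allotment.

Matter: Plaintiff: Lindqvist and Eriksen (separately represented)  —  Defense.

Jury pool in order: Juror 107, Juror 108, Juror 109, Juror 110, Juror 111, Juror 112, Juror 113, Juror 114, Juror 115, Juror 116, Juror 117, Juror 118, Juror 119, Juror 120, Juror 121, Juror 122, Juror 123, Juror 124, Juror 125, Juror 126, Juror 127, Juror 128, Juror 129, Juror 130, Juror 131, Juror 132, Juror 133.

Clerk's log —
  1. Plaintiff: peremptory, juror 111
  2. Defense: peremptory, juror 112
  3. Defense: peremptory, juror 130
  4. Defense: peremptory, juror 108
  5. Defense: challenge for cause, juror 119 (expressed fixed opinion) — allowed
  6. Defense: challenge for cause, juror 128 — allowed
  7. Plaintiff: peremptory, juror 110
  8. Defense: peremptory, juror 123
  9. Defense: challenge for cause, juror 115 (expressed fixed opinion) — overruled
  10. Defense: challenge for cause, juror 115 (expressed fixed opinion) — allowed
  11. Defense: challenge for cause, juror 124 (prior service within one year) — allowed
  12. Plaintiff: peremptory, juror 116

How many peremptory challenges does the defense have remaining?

0

Defense allotment: 4.
Defense peremptories used: #112, #130, #108, #123 — 4 (for-cause on #119, #128, #115, #115, #124 don't count).
Remaining: 4 − 4 = 0.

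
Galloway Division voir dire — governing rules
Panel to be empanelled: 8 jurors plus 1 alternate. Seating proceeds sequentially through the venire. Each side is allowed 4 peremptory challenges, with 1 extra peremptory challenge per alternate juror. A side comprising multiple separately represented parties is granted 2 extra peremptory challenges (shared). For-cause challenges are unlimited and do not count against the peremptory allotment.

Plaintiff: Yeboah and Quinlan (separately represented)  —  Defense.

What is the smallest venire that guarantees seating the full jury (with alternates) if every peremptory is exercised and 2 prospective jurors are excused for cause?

23

Seats to fill: 8 + 1 alternates = 9.
Peremptories — Plaintiff: 4 + 1×1 + 2 = 7; Defense: 4 + 1×1 = 5; total 12.
For-cause removals: 2.
Minimum venire: 9 + 12 + 2 = 23.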